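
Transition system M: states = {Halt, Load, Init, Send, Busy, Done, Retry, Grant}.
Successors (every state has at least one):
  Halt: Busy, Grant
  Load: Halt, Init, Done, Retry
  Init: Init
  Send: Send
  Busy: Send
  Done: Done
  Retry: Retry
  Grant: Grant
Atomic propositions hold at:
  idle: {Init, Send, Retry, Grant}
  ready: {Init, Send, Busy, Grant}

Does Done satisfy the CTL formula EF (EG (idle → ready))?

Sat(idle → ready) = {Halt, Load, Init, Send, Busy, Done, Grant}
EG (idle → ready): greatest fixpoint, start Z0 = {Halt, Load, Init, Send, Busy, Done, Grant}, keep only states in Sat with some successor in Z. Already a fixed point.
Sat(EG (idle → ready)) = {Halt, Load, Init, Send, Busy, Done, Grant}
EF (EG (idle → ready)): least fixpoint, start Z0 = {Halt, Load, Init, Send, Busy, Done, Grant}, add states with some successor in Z. Already a fixed point.
Sat(EF (EG (idle → ready))) = {Halt, Load, Init, Send, Busy, Done, Grant}
Done ∈ Sat(EF (EG (idle → ready))) = {Halt, Load, Init, Send, Busy, Done, Grant}, so the formula holds at Done.

Yes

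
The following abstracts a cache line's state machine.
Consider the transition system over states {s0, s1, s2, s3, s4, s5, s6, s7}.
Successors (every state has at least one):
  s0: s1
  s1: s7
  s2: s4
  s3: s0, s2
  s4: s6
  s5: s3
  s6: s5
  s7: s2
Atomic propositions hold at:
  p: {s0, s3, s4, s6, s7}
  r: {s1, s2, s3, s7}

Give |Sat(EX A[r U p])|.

A[r U p]: least fixpoint, start Z0 = Sat(p) = {s0, s3, s4, s6, s7}, add states in Sat(r) with every successor in Z. Z1 = {s0, s1, s2, s3, s4, s6, s7}; fixed.
Sat(A[r U p]) = {s0, s1, s2, s3, s4, s6, s7}
Sat(EX A[r U p]) = {s : some successor in {s0, s1, s2, s3, s4, s6, s7}} = {s0, s1, s2, s3, s4, s5, s7}
|Sat(EX A[r U p])| = |{s0, s1, s2, s3, s4, s5, s7}| = 7.

7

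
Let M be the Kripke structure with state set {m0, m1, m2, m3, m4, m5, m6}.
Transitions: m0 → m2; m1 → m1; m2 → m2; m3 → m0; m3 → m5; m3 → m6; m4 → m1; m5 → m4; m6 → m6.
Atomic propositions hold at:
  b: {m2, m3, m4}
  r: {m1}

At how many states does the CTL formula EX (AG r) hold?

AG r: greatest fixpoint, start Z0 = {m1}, keep only states in Sat with every successor in Z. Already a fixed point.
Sat(AG r) = {m1}
Sat(EX (AG r)) = {s : some successor in {m1}} = {m1, m4}
|Sat(EX (AG r))| = |{m1, m4}| = 2.

2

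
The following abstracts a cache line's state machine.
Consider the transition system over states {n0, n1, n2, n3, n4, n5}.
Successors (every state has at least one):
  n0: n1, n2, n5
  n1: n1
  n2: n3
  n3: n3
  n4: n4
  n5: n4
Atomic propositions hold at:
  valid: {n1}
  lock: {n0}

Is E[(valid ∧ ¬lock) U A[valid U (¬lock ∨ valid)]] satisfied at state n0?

No

Sat(¬lock) = {n1, n2, n3, n4, n5}
Sat(valid ∧ ¬lock) = {n1}
Sat(¬lock ∨ valid) = {n1, n2, n3, n4, n5}
A[valid U (¬lock ∨ valid)]: least fixpoint, start Z0 = Sat((¬lock ∨ valid)) = {n1, n2, n3, n4, n5}, add states in Sat(valid) with every successor in Z. Already a fixed point.
Sat(A[valid U (¬lock ∨ valid)]) = {n1, n2, n3, n4, n5}
E[(valid ∧ ¬lock) U A[valid U (¬lock ∨ valid)]]: least fixpoint, start Z0 = Sat(A[valid U (¬lock ∨ valid)]) = {n1, n2, n3, n4, n5}, add states in Sat(valid ∧ ¬lock) with some successor in Z. Already a fixed point.
Sat(E[(valid ∧ ¬lock) U A[valid U (¬lock ∨ valid)]]) = {n1, n2, n3, n4, n5}
n0 ∉ Sat(E[(valid ∧ ¬lock) U A[valid U (¬lock ∨ valid)]]) = {n1, n2, n3, n4, n5}, so the formula does not hold at n0.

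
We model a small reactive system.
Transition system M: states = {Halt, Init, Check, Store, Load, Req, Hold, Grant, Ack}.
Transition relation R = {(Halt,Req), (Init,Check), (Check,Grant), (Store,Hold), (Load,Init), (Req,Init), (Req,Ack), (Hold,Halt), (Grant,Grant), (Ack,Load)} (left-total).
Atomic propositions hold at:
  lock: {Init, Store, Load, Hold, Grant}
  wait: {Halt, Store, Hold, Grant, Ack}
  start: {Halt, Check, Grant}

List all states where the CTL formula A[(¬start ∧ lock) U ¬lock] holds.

{Halt, Init, Check, Store, Load, Req, Hold, Ack}

Sat(¬start) = {Init, Store, Load, Req, Hold, Ack}
Sat(¬start ∧ lock) = {Init, Store, Load, Hold}
Sat(¬lock) = {Halt, Check, Req, Ack}
A[(¬start ∧ lock) U ¬lock]: least fixpoint, start Z0 = Sat(¬lock) = {Halt, Check, Req, Ack}, add states in Sat(¬start ∧ lock) with every successor in Z. Z1 = {Halt, Init, Check, Req, Hold, Ack}; Z2 = {Halt, Init, Check, Store, Load, Req, Hold, Ack}; fixed.
Sat(A[(¬start ∧ lock) U ¬lock]) = {Halt, Init, Check, Store, Load, Req, Hold, Ack}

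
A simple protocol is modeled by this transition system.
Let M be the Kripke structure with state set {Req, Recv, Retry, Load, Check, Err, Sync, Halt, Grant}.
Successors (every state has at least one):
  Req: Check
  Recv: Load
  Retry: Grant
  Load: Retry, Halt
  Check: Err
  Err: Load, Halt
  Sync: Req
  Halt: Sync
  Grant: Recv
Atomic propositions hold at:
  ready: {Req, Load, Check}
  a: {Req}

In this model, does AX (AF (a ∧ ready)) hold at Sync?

Yes

Sat(a ∧ ready) = {Req}
AF (a ∧ ready): least fixpoint, start Z0 = {Req}, add states with every successor in Z. Z1 = {Req, Sync}; Z2 = {Req, Sync, Halt}; fixed.
Sat(AF (a ∧ ready)) = {Req, Sync, Halt}
Sat(AX (AF (a ∧ ready))) = {s : every successor in {Req, Sync, Halt}} = {Sync, Halt}
Sync ∈ Sat(AX (AF (a ∧ ready))) = {Sync, Halt}, so the formula holds at Sync.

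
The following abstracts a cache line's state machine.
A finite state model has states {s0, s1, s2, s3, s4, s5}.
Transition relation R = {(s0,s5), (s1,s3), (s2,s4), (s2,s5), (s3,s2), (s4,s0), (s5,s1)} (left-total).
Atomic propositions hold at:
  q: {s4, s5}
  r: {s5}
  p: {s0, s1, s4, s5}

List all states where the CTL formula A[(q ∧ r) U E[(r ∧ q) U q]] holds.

{s4, s5}

Sat(q ∧ r) = {s5}
Sat(r ∧ q) = {s5}
E[(r ∧ q) U q]: least fixpoint, start Z0 = Sat(q) = {s4, s5}, add states in Sat(r ∧ q) with some successor in Z. Already a fixed point.
Sat(E[(r ∧ q) U q]) = {s4, s5}
A[(q ∧ r) U E[(r ∧ q) U q]]: least fixpoint, start Z0 = Sat(E[(r ∧ q) U q]) = {s4, s5}, add states in Sat(q ∧ r) with every successor in Z. Already a fixed point.
Sat(A[(q ∧ r) U E[(r ∧ q) U q]]) = {s4, s5}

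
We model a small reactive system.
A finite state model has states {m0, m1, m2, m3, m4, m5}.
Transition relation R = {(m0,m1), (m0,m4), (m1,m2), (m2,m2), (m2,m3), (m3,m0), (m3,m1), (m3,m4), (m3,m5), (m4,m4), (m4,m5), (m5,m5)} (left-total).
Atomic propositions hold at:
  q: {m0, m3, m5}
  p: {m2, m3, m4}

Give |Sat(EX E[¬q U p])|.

5

Sat(¬q) = {m1, m2, m4}
E[¬q U p]: least fixpoint, start Z0 = Sat(p) = {m2, m3, m4}, add states in Sat(¬q) with some successor in Z. Z1 = {m1, m2, m3, m4}; fixed.
Sat(E[¬q U p]) = {m1, m2, m3, m4}
Sat(EX E[¬q U p]) = {s : some successor in {m1, m2, m3, m4}} = {m0, m1, m2, m3, m4}
|Sat(EX E[¬q U p])| = |{m0, m1, m2, m3, m4}| = 5.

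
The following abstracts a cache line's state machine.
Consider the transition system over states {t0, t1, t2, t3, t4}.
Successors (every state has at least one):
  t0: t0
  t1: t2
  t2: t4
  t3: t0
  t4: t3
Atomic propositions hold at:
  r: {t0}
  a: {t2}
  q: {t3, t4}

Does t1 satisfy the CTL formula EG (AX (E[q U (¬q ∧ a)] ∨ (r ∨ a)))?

No

Sat(¬q) = {t0, t1, t2}
Sat(¬q ∧ a) = {t2}
E[q U (¬q ∧ a)]: least fixpoint, start Z0 = Sat((¬q ∧ a)) = {t2}, add states in Sat(q) with some successor in Z. Already a fixed point.
Sat(E[q U (¬q ∧ a)]) = {t2}
Sat(r ∨ a) = {t0, t2}
Sat(E[q U (¬q ∧ a)] ∨ (r ∨ a)) = {t0, t2}
Sat(AX (E[q U (¬q ∧ a)] ∨ (r ∨ a))) = {s : every successor in {t0, t2}} = {t0, t1, t3}
EG (AX (E[q U (¬q ∧ a)] ∨ (r ∨ a))): greatest fixpoint, start Z0 = {t0, t1, t3}, keep only states in Sat with some successor in Z. Z1 = {t0, t3}; fixed.
Sat(EG (AX (E[q U (¬q ∧ a)] ∨ (r ∨ a)))) = {t0, t3}
t1 ∉ Sat(EG (AX (E[q U (¬q ∧ a)] ∨ (r ∨ a)))) = {t0, t3}, so the formula does not hold at t1.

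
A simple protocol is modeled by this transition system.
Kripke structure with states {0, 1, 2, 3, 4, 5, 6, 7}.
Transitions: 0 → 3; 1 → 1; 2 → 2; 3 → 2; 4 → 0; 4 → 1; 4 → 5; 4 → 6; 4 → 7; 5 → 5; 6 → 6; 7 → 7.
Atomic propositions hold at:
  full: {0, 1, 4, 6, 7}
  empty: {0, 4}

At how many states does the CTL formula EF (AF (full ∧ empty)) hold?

Sat(full ∧ empty) = {0, 4}
AF (full ∧ empty): least fixpoint, start Z0 = {0, 4}, add states with every successor in Z. Already a fixed point.
Sat(AF (full ∧ empty)) = {0, 4}
EF (AF (full ∧ empty)): least fixpoint, start Z0 = {0, 4}, add states with some successor in Z. Already a fixed point.
Sat(EF (AF (full ∧ empty))) = {0, 4}
|Sat(EF (AF (full ∧ empty)))| = |{0, 4}| = 2.

2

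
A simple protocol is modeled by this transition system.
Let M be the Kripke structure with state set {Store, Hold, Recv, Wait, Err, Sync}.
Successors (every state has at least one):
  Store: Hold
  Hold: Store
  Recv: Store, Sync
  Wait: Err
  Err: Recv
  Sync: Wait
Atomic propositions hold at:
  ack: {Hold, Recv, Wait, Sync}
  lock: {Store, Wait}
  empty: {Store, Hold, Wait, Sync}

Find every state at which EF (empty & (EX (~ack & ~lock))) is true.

Sat(~ack) = {Store, Err}
Sat(~lock) = {Hold, Recv, Err, Sync}
Sat(~ack & ~lock) = {Err}
Sat(EX (~ack & ~lock)) = {s : some successor in {Err}} = {Wait}
Sat(empty & (EX (~ack & ~lock))) = {Wait}
EF (empty & (EX (~ack & ~lock))): least fixpoint, start Z0 = {Wait}, add states with some successor in Z. Z1 = {Wait, Sync}; Z2 = {Recv, Wait, Sync}; Z3 = {Recv, Wait, Err, Sync}; fixed.
Sat(EF (empty & (EX (~ack & ~lock)))) = {Recv, Wait, Err, Sync}

{Recv, Wait, Err, Sync}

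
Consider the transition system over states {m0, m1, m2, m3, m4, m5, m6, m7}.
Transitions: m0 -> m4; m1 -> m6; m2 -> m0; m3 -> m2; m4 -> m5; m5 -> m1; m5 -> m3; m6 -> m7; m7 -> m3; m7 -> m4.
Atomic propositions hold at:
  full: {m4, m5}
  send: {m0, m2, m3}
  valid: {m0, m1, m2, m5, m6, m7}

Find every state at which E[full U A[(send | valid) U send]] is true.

Sat(send | valid) = {m0, m1, m2, m3, m5, m6, m7}
A[(send | valid) U send]: least fixpoint, start Z0 = Sat(send) = {m0, m2, m3}, add states in Sat(send | valid) with every successor in Z. Already a fixed point.
Sat(A[(send | valid) U send]) = {m0, m2, m3}
E[full U A[(send | valid) U send]]: least fixpoint, start Z0 = Sat(A[(send | valid) U send]) = {m0, m2, m3}, add states in Sat(full) with some successor in Z. Z1 = {m0, m2, m3, m5}; Z2 = {m0, m2, m3, m4, m5}; fixed.
Sat(E[full U A[(send | valid) U send]]) = {m0, m2, m3, m4, m5}

{m0, m2, m3, m4, m5}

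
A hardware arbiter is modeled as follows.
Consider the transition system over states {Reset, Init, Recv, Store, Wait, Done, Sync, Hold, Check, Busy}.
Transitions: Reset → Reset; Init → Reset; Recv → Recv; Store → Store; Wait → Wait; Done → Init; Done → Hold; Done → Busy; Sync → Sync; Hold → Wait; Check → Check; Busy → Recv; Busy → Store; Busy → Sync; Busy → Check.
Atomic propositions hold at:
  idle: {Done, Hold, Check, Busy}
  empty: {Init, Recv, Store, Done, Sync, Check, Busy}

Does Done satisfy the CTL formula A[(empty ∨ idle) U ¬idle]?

Sat(empty ∨ idle) = {Init, Recv, Store, Done, Sync, Hold, Check, Busy}
Sat(¬idle) = {Reset, Init, Recv, Store, Wait, Sync}
A[(empty ∨ idle) U ¬idle]: least fixpoint, start Z0 = Sat(¬idle) = {Reset, Init, Recv, Store, Wait, Sync}, add states in Sat(empty ∨ idle) with every successor in Z. Z1 = {Reset, Init, Recv, Store, Wait, Sync, Hold}; fixed.
Sat(A[(empty ∨ idle) U ¬idle]) = {Reset, Init, Recv, Store, Wait, Sync, Hold}
Done ∉ Sat(A[(empty ∨ idle) U ¬idle]) = {Reset, Init, Recv, Store, Wait, Sync, Hold}, so the formula does not hold at Done.

No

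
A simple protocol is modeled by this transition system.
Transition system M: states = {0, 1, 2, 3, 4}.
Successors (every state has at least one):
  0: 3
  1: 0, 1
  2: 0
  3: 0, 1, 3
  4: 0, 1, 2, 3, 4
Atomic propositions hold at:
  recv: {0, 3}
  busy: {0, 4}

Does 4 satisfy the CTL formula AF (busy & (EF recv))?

EF recv: least fixpoint, start Z0 = {0, 3}, add states with some successor in Z. Z1 = {0, 1, 2, 3, 4}; fixed.
Sat(EF recv) = {0, 1, 2, 3, 4}
Sat(busy & (EF recv)) = {0, 4}
AF (busy & (EF recv)): least fixpoint, start Z0 = {0, 4}, add states with every successor in Z. Z1 = {0, 2, 4}; fixed.
Sat(AF (busy & (EF recv))) = {0, 2, 4}
4 ∈ Sat(AF (busy & (EF recv))) = {0, 2, 4}, so the formula holds at 4.

Yes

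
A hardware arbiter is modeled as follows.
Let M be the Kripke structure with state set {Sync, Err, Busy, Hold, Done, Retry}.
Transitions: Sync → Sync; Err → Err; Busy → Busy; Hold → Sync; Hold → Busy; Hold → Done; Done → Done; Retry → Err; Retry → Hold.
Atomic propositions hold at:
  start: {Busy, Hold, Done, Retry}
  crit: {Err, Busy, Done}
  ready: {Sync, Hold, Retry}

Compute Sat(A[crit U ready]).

A[crit U ready]: least fixpoint, start Z0 = Sat(ready) = {Sync, Hold, Retry}, add states in Sat(crit) with every successor in Z. Already a fixed point.
Sat(A[crit U ready]) = {Sync, Hold, Retry}

{Sync, Hold, Retry}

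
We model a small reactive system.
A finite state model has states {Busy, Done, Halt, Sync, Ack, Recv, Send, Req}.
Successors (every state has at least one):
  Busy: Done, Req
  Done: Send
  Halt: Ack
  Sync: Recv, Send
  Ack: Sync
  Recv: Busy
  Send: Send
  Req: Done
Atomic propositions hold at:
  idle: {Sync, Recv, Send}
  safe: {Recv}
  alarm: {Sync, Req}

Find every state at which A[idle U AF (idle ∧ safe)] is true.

{Recv}

Sat(idle ∧ safe) = {Recv}
AF (idle ∧ safe): least fixpoint, start Z0 = {Recv}, add states with every successor in Z. Already a fixed point.
Sat(AF (idle ∧ safe)) = {Recv}
A[idle U AF (idle ∧ safe)]: least fixpoint, start Z0 = Sat(AF (idle ∧ safe)) = {Recv}, add states in Sat(idle) with every successor in Z. Already a fixed point.
Sat(A[idle U AF (idle ∧ safe)]) = {Recv}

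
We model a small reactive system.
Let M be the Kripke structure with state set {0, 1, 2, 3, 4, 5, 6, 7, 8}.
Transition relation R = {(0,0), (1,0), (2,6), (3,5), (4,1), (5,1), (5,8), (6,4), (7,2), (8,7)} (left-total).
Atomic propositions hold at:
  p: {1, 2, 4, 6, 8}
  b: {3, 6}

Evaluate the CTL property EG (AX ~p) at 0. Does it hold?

Sat(~p) = {0, 3, 5, 7}
Sat(AX ~p) = {s : every successor in {0, 3, 5, 7}} = {0, 1, 3, 8}
EG (AX ~p): greatest fixpoint, start Z0 = {0, 1, 3, 8}, keep only states in Sat with some successor in Z. Z1 = {0, 1}; fixed.
Sat(EG (AX ~p)) = {0, 1}
0 ∈ Sat(EG (AX ~p)) = {0, 1}, so the formula holds at 0.

Yes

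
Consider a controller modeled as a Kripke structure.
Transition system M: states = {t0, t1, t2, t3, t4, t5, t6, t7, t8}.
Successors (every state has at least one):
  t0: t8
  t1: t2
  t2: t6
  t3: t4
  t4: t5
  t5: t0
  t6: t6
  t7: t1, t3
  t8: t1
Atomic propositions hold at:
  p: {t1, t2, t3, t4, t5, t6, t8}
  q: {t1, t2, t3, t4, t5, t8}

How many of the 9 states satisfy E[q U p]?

7

E[q U p]: least fixpoint, start Z0 = Sat(p) = {t1, t2, t3, t4, t5, t6, t8}, add states in Sat(q) with some successor in Z. Already a fixed point.
Sat(E[q U p]) = {t1, t2, t3, t4, t5, t6, t8}
|Sat(E[q U p])| = |{t1, t2, t3, t4, t5, t6, t8}| = 7.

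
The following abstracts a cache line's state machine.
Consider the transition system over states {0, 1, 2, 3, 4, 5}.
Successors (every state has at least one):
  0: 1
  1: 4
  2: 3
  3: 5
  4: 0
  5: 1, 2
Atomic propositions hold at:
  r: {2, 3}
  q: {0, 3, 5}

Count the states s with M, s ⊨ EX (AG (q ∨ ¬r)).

4

Sat(¬r) = {0, 1, 4, 5}
Sat(q ∨ ¬r) = {0, 1, 3, 4, 5}
AG (q ∨ ¬r): greatest fixpoint, start Z0 = {0, 1, 3, 4, 5}, keep only states in Sat with every successor in Z. Z1 = {0, 1, 3, 4}; Z2 = {0, 1, 4}; fixed.
Sat(AG (q ∨ ¬r)) = {0, 1, 4}
Sat(EX (AG (q ∨ ¬r))) = {s : some successor in {0, 1, 4}} = {0, 1, 4, 5}
|Sat(EX (AG (q ∨ ¬r)))| = |{0, 1, 4, 5}| = 4.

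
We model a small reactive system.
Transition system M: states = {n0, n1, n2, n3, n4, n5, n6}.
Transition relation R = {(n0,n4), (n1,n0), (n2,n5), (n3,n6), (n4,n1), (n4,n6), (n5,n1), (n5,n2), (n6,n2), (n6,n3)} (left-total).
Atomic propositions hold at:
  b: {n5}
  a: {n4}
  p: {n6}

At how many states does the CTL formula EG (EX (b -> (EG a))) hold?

EG a: greatest fixpoint, start Z0 = {n4}, keep only states in Sat with some successor in Z. Z1 = ∅; fixed.
Sat(EG a) = ∅
Sat(b -> (EG a)) = {n0, n1, n2, n3, n4, n6}
Sat(EX (b -> (EG a))) = {s : some successor in {n0, n1, n2, n3, n4, n6}} = {n0, n1, n3, n4, n5, n6}
EG (EX (b -> (EG a))): greatest fixpoint, start Z0 = {n0, n1, n3, n4, n5, n6}, keep only states in Sat with some successor in Z. Already a fixed point.
Sat(EG (EX (b -> (EG a)))) = {n0, n1, n3, n4, n5, n6}
|Sat(EG (EX (b -> (EG a))))| = |{n0, n1, n3, n4, n5, n6}| = 6.

6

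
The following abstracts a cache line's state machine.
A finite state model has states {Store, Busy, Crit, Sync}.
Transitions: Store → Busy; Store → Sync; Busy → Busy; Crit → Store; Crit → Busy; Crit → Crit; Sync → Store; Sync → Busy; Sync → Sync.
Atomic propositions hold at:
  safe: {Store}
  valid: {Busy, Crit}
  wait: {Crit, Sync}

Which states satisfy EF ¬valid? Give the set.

{Store, Crit, Sync}

Sat(¬valid) = {Store, Sync}
EF ¬valid: least fixpoint, start Z0 = {Store, Sync}, add states with some successor in Z. Z1 = {Store, Crit, Sync}; fixed.
Sat(EF ¬valid) = {Store, Crit, Sync}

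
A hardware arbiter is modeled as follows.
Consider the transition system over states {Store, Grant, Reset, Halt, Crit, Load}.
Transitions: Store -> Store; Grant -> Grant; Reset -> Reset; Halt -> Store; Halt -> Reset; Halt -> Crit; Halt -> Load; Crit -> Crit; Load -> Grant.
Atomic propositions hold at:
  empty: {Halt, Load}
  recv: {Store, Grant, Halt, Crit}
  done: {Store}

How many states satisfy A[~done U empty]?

2

Sat(~done) = {Grant, Reset, Halt, Crit, Load}
A[~done U empty]: least fixpoint, start Z0 = Sat(empty) = {Halt, Load}, add states in Sat(~done) with every successor in Z. Already a fixed point.
Sat(A[~done U empty]) = {Halt, Load}
|Sat(A[~done U empty])| = |{Halt, Load}| = 2.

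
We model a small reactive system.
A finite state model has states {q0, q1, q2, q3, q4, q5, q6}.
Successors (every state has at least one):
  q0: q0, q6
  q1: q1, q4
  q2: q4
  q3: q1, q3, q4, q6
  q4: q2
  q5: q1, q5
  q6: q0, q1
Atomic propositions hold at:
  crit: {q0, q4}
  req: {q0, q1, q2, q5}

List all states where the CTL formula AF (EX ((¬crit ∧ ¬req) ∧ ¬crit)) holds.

{q0, q3}

Sat(¬crit) = {q1, q2, q3, q5, q6}
Sat(¬req) = {q3, q4, q6}
Sat(¬crit ∧ ¬req) = {q3, q6}
Sat((¬crit ∧ ¬req) ∧ ¬crit) = {q3, q6}
Sat(EX ((¬crit ∧ ¬req) ∧ ¬crit)) = {s : some successor in {q3, q6}} = {q0, q3}
AF (EX ((¬crit ∧ ¬req) ∧ ¬crit)): least fixpoint, start Z0 = {q0, q3}, add states with every successor in Z. Already a fixed point.
Sat(AF (EX ((¬crit ∧ ¬req) ∧ ¬crit))) = {q0, q3}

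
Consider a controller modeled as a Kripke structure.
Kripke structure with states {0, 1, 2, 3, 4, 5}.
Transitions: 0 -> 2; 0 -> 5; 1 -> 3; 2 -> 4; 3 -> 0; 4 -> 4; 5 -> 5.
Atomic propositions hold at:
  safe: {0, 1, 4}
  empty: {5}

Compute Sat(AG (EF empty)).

EF empty: least fixpoint, start Z0 = {5}, add states with some successor in Z. Z1 = {0, 5}; Z2 = {0, 3, 5}; Z3 = {0, 1, 3, 5}; fixed.
Sat(EF empty) = {0, 1, 3, 5}
AG (EF empty): greatest fixpoint, start Z0 = {0, 1, 3, 5}, keep only states in Sat with every successor in Z. Z1 = {1, 3, 5}; Z2 = {1, 5}; Z3 = {5}; fixed.
Sat(AG (EF empty)) = {5}

{5}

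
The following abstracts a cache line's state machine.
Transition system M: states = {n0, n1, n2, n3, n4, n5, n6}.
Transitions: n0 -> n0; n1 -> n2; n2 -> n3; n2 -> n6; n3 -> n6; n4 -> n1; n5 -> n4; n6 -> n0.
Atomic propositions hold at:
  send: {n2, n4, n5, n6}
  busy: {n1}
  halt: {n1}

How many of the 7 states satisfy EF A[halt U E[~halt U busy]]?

Sat(~halt) = {n0, n2, n3, n4, n5, n6}
E[~halt U busy]: least fixpoint, start Z0 = Sat(busy) = {n1}, add states in Sat(~halt) with some successor in Z. Z1 = {n1, n4}; Z2 = {n1, n4, n5}; fixed.
Sat(E[~halt U busy]) = {n1, n4, n5}
A[halt U E[~halt U busy]]: least fixpoint, start Z0 = Sat(E[~halt U busy]) = {n1, n4, n5}, add states in Sat(halt) with every successor in Z. Already a fixed point.
Sat(A[halt U E[~halt U busy]]) = {n1, n4, n5}
EF A[halt U E[~halt U busy]]: least fixpoint, start Z0 = {n1, n4, n5}, add states with some successor in Z. Already a fixed point.
Sat(EF A[halt U E[~halt U busy]]) = {n1, n4, n5}
|Sat(EF A[halt U E[~halt U busy]])| = |{n1, n4, n5}| = 3.

3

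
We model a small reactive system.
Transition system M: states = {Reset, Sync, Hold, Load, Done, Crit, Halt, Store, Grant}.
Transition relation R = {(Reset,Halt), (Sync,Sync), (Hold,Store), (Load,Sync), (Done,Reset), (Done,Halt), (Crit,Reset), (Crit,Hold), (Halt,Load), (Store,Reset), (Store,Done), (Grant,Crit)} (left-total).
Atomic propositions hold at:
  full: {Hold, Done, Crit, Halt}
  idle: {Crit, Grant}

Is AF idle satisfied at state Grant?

AF idle: least fixpoint, start Z0 = {Crit, Grant}, add states with every successor in Z. Already a fixed point.
Sat(AF idle) = {Crit, Grant}
Grant ∈ Sat(AF idle) = {Crit, Grant}, so the formula holds at Grant.

Yes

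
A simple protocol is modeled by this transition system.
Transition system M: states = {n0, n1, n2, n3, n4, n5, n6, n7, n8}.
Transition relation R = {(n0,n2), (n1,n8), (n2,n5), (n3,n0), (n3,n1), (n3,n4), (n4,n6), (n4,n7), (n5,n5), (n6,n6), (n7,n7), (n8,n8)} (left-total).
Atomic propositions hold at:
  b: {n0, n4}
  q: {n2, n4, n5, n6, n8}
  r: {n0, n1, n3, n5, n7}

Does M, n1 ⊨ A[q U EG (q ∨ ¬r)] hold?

Sat(¬r) = {n2, n4, n6, n8}
Sat(q ∨ ¬r) = {n2, n4, n5, n6, n8}
EG (q ∨ ¬r): greatest fixpoint, start Z0 = {n2, n4, n5, n6, n8}, keep only states in Sat with some successor in Z. Already a fixed point.
Sat(EG (q ∨ ¬r)) = {n2, n4, n5, n6, n8}
A[q U EG (q ∨ ¬r)]: least fixpoint, start Z0 = Sat(EG (q ∨ ¬r)) = {n2, n4, n5, n6, n8}, add states in Sat(q) with every successor in Z. Already a fixed point.
Sat(A[q U EG (q ∨ ¬r)]) = {n2, n4, n5, n6, n8}
n1 ∉ Sat(A[q U EG (q ∨ ¬r)]) = {n2, n4, n5, n6, n8}, so the formula does not hold at n1.

No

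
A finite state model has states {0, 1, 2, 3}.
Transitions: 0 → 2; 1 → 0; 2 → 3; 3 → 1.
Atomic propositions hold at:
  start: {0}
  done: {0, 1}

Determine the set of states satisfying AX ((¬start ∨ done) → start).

{1}

Sat(¬start) = {1, 2, 3}
Sat(¬start ∨ done) = {0, 1, 2, 3}
Sat((¬start ∨ done) → start) = {0}
Sat(AX ((¬start ∨ done) → start)) = {s : every successor in {0}} = {1}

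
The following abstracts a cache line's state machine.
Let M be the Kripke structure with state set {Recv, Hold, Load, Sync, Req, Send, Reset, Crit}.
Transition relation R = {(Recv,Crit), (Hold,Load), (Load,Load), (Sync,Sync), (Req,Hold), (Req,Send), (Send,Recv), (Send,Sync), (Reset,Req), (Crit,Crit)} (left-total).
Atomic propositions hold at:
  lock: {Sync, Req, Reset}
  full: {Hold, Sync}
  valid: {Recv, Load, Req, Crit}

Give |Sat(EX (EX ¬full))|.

7

Sat(¬full) = {Recv, Load, Req, Send, Reset, Crit}
Sat(EX ¬full) = {s : some successor in {Recv, Load, Req, Send, Reset, Crit}} = {Recv, Hold, Load, Req, Send, Reset, Crit}
Sat(EX (EX ¬full)) = {s : some successor in {Recv, Hold, Load, Req, Send, Reset, Crit}} = {Recv, Hold, Load, Req, Send, Reset, Crit}
|Sat(EX (EX ¬full))| = |{Recv, Hold, Load, Req, Send, Reset, Crit}| = 7.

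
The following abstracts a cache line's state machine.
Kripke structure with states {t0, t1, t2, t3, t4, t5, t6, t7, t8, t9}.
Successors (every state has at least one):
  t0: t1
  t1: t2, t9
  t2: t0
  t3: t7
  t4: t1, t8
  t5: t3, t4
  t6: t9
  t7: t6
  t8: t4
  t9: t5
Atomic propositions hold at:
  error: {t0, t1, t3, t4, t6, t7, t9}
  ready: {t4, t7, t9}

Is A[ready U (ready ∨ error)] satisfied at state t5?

Sat(ready ∨ error) = {t0, t1, t3, t4, t6, t7, t9}
A[ready U (ready ∨ error)]: least fixpoint, start Z0 = Sat((ready ∨ error)) = {t0, t1, t3, t4, t6, t7, t9}, add states in Sat(ready) with every successor in Z. Already a fixed point.
Sat(A[ready U (ready ∨ error)]) = {t0, t1, t3, t4, t6, t7, t9}
t5 ∉ Sat(A[ready U (ready ∨ error)]) = {t0, t1, t3, t4, t6, t7, t9}, so the formula does not hold at t5.

No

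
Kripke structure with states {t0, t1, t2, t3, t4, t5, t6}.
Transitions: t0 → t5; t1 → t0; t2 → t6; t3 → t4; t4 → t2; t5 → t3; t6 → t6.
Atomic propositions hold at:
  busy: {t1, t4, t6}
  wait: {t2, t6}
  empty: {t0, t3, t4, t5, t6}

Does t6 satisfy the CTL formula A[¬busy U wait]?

Sat(¬busy) = {t0, t2, t3, t5}
A[¬busy U wait]: least fixpoint, start Z0 = Sat(wait) = {t2, t6}, add states in Sat(¬busy) with every successor in Z. Already a fixed point.
Sat(A[¬busy U wait]) = {t2, t6}
t6 ∈ Sat(A[¬busy U wait]) = {t2, t6}, so the formula holds at t6.

Yes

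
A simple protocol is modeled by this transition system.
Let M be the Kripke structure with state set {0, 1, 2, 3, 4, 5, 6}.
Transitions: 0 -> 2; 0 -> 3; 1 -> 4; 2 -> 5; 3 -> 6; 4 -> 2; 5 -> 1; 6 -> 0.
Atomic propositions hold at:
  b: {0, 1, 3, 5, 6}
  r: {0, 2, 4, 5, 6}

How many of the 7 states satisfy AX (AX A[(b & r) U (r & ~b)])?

Sat(b & r) = {0, 5, 6}
Sat(~b) = {2, 4}
Sat(r & ~b) = {2, 4}
A[(b & r) U (r & ~b)]: least fixpoint, start Z0 = Sat((r & ~b)) = {2, 4}, add states in Sat(b & r) with every successor in Z. Already a fixed point.
Sat(A[(b & r) U (r & ~b)]) = {2, 4}
Sat(AX A[(b & r) U (r & ~b)]) = {s : every successor in {2, 4}} = {1, 4}
Sat(AX (AX A[(b & r) U (r & ~b)])) = {s : every successor in {1, 4}} = {1, 5}
|Sat(AX (AX A[(b & r) U (r & ~b)]))| = |{1, 5}| = 2.

2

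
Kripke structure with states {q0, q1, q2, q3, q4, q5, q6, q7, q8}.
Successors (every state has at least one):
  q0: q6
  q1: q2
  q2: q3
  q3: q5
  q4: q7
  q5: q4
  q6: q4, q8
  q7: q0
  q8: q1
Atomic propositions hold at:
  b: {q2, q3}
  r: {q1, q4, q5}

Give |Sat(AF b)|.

AF b: least fixpoint, start Z0 = {q2, q3}, add states with every successor in Z. Z1 = {q1, q2, q3}; Z2 = {q1, q2, q3, q8}; fixed.
Sat(AF b) = {q1, q2, q3, q8}
|Sat(AF b)| = |{q1, q2, q3, q8}| = 4.

4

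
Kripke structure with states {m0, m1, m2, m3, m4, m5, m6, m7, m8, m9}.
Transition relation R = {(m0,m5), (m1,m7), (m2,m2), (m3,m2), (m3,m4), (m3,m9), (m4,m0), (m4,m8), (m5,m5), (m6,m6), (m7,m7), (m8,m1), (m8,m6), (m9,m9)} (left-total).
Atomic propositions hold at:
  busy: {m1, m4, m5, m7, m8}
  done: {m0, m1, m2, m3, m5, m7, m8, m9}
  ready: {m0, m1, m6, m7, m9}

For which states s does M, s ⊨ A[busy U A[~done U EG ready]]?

{m1, m6, m7, m8, m9}

Sat(~done) = {m4, m6}
EG ready: greatest fixpoint, start Z0 = {m0, m1, m6, m7, m9}, keep only states in Sat with some successor in Z. Z1 = {m1, m6, m7, m9}; fixed.
Sat(EG ready) = {m1, m6, m7, m9}
A[~done U EG ready]: least fixpoint, start Z0 = Sat(EG ready) = {m1, m6, m7, m9}, add states in Sat(~done) with every successor in Z. Already a fixed point.
Sat(A[~done U EG ready]) = {m1, m6, m7, m9}
A[busy U A[~done U EG ready]]: least fixpoint, start Z0 = Sat(A[~done U EG ready]) = {m1, m6, m7, m9}, add states in Sat(busy) with every successor in Z. Z1 = {m1, m6, m7, m8, m9}; fixed.
Sat(A[busy U A[~done U EG ready]]) = {m1, m6, m7, m8, m9}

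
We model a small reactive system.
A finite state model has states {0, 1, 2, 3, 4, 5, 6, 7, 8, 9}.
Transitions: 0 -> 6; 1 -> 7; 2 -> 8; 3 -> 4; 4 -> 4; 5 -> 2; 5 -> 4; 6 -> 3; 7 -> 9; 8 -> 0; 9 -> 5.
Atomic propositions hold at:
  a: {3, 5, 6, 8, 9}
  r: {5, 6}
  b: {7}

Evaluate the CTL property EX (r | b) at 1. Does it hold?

Yes

Sat(r | b) = {5, 6, 7}
Sat(EX (r | b)) = {s : some successor in {5, 6, 7}} = {0, 1, 9}
1 ∈ Sat(EX (r | b)) = {0, 1, 9}, so the formula holds at 1.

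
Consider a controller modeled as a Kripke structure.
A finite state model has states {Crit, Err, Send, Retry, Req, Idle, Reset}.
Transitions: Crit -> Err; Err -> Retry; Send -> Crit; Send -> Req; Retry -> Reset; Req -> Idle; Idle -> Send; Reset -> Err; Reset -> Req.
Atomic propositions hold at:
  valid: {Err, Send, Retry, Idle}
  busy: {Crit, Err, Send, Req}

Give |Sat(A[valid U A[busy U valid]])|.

6

A[busy U valid]: least fixpoint, start Z0 = Sat(valid) = {Err, Send, Retry, Idle}, add states in Sat(busy) with every successor in Z. Z1 = {Crit, Err, Send, Retry, Req, Idle}; fixed.
Sat(A[busy U valid]) = {Crit, Err, Send, Retry, Req, Idle}
A[valid U A[busy U valid]]: least fixpoint, start Z0 = Sat(A[busy U valid]) = {Crit, Err, Send, Retry, Req, Idle}, add states in Sat(valid) with every successor in Z. Already a fixed point.
Sat(A[valid U A[busy U valid]]) = {Crit, Err, Send, Retry, Req, Idle}
|Sat(A[valid U A[busy U valid]])| = |{Crit, Err, Send, Retry, Req, Idle}| = 6.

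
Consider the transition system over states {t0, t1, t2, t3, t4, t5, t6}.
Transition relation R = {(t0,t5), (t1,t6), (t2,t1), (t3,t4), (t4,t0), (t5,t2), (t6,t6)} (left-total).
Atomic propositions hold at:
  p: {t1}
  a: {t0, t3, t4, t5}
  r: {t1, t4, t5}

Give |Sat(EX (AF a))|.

3

AF a: least fixpoint, start Z0 = {t0, t3, t4, t5}, add states with every successor in Z. Already a fixed point.
Sat(AF a) = {t0, t3, t4, t5}
Sat(EX (AF a)) = {s : some successor in {t0, t3, t4, t5}} = {t0, t3, t4}
|Sat(EX (AF a))| = |{t0, t3, t4}| = 3.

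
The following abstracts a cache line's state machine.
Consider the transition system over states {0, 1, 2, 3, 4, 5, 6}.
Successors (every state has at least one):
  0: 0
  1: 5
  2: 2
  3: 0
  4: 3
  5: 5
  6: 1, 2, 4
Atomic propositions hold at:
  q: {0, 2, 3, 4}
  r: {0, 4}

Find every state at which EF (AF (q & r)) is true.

Sat(q & r) = {0, 4}
AF (q & r): least fixpoint, start Z0 = {0, 4}, add states with every successor in Z. Z1 = {0, 3, 4}; fixed.
Sat(AF (q & r)) = {0, 3, 4}
EF (AF (q & r)): least fixpoint, start Z0 = {0, 3, 4}, add states with some successor in Z. Z1 = {0, 3, 4, 6}; fixed.
Sat(EF (AF (q & r))) = {0, 3, 4, 6}

{0, 3, 4, 6}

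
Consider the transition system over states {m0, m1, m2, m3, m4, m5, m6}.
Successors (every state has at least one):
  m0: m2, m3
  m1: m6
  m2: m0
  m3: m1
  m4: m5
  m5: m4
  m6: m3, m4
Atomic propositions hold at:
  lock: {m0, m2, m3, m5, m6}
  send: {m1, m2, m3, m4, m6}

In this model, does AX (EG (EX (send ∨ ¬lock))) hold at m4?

Sat(¬lock) = {m1, m4}
Sat(send ∨ ¬lock) = {m1, m2, m3, m4, m6}
Sat(EX (send ∨ ¬lock)) = {s : some successor in {m1, m2, m3, m4, m6}} = {m0, m1, m3, m5, m6}
EG (EX (send ∨ ¬lock)): greatest fixpoint, start Z0 = {m0, m1, m3, m5, m6}, keep only states in Sat with some successor in Z. Z1 = {m0, m1, m3, m6}; fixed.
Sat(EG (EX (send ∨ ¬lock))) = {m0, m1, m3, m6}
Sat(AX (EG (EX (send ∨ ¬lock)))) = {s : every successor in {m0, m1, m3, m6}} = {m1, m2, m3}
m4 ∉ Sat(AX (EG (EX (send ∨ ¬lock)))) = {m1, m2, m3}, so the formula does not hold at m4.

No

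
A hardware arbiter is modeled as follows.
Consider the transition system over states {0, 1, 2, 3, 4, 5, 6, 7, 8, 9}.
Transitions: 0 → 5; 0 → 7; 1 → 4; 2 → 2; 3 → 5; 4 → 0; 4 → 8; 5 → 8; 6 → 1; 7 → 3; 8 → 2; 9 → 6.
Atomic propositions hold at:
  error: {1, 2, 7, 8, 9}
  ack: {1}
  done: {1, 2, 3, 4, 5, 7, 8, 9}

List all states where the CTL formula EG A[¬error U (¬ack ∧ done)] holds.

{0, 2, 3, 4, 5, 7, 8}

Sat(¬error) = {0, 3, 4, 5, 6}
Sat(¬ack) = {0, 2, 3, 4, 5, 6, 7, 8, 9}
Sat(¬ack ∧ done) = {2, 3, 4, 5, 7, 8, 9}
A[¬error U (¬ack ∧ done)]: least fixpoint, start Z0 = Sat((¬ack ∧ done)) = {2, 3, 4, 5, 7, 8, 9}, add states in Sat(¬error) with every successor in Z. Z1 = {0, 2, 3, 4, 5, 7, 8, 9}; fixed.
Sat(A[¬error U (¬ack ∧ done)]) = {0, 2, 3, 4, 5, 7, 8, 9}
EG A[¬error U (¬ack ∧ done)]: greatest fixpoint, start Z0 = {0, 2, 3, 4, 5, 7, 8, 9}, keep only states in Sat with some successor in Z. Z1 = {0, 2, 3, 4, 5, 7, 8}; fixed.
Sat(EG A[¬error U (¬ack ∧ done)]) = {0, 2, 3, 4, 5, 7, 8}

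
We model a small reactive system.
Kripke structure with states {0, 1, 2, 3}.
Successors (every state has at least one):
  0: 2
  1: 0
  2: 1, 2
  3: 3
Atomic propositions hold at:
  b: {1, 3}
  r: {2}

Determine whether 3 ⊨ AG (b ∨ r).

Yes

Sat(b ∨ r) = {1, 2, 3}
AG (b ∨ r): greatest fixpoint, start Z0 = {1, 2, 3}, keep only states in Sat with every successor in Z. Z1 = {2, 3}; Z2 = {3}; fixed.
Sat(AG (b ∨ r)) = {3}
3 ∈ Sat(AG (b ∨ r)) = {3}, so the formula holds at 3.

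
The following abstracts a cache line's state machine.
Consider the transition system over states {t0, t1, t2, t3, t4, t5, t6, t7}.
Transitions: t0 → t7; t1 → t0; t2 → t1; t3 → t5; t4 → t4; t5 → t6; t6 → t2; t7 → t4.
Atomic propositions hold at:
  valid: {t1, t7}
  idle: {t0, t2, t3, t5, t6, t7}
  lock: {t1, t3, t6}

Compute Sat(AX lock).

{t2, t5}

Sat(AX lock) = {s : every successor in {t1, t3, t6}} = {t2, t5}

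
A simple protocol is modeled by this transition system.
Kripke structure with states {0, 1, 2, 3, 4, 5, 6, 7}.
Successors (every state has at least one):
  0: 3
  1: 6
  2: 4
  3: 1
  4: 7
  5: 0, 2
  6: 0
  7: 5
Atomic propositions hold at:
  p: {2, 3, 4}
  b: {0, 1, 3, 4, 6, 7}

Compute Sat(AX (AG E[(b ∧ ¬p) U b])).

Sat(¬p) = {0, 1, 5, 6, 7}
Sat(b ∧ ¬p) = {0, 1, 6, 7}
E[(b ∧ ¬p) U b]: least fixpoint, start Z0 = Sat(b) = {0, 1, 3, 4, 6, 7}, add states in Sat(b ∧ ¬p) with some successor in Z. Already a fixed point.
Sat(E[(b ∧ ¬p) U b]) = {0, 1, 3, 4, 6, 7}
AG E[(b ∧ ¬p) U b]: greatest fixpoint, start Z0 = {0, 1, 3, 4, 6, 7}, keep only states in Sat with every successor in Z. Z1 = {0, 1, 3, 4, 6}; Z2 = {0, 1, 3, 6}; fixed.
Sat(AG E[(b ∧ ¬p) U b]) = {0, 1, 3, 6}
Sat(AX (AG E[(b ∧ ¬p) U b])) = {s : every successor in {0, 1, 3, 6}} = {0, 1, 3, 6}

{0, 1, 3, 6}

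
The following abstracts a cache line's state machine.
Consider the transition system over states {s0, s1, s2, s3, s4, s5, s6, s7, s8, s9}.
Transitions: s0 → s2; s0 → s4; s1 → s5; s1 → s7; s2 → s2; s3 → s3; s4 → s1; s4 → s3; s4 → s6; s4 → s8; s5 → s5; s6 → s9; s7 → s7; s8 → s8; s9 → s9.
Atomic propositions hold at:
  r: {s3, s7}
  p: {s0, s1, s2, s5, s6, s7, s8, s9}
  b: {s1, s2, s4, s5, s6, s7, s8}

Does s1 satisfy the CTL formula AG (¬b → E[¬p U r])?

Yes

Sat(¬b) = {s0, s3, s9}
Sat(¬p) = {s3, s4}
E[¬p U r]: least fixpoint, start Z0 = Sat(r) = {s3, s7}, add states in Sat(¬p) with some successor in Z. Z1 = {s3, s4, s7}; fixed.
Sat(E[¬p U r]) = {s3, s4, s7}
Sat(¬b → E[¬p U r]) = {s1, s2, s3, s4, s5, s6, s7, s8}
AG (¬b → E[¬p U r]): greatest fixpoint, start Z0 = {s1, s2, s3, s4, s5, s6, s7, s8}, keep only states in Sat with every successor in Z. Z1 = {s1, s2, s3, s4, s5, s7, s8}; Z2 = {s1, s2, s3, s5, s7, s8}; fixed.
Sat(AG (¬b → E[¬p U r])) = {s1, s2, s3, s5, s7, s8}
s1 ∈ Sat(AG (¬b → E[¬p U r])) = {s1, s2, s3, s5, s7, s8}, so the formula holds at s1.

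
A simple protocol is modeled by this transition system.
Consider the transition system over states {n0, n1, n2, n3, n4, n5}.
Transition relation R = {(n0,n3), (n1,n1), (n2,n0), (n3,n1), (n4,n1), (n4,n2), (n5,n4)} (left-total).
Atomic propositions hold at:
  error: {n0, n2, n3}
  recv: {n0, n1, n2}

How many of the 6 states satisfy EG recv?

1

EG recv: greatest fixpoint, start Z0 = {n0, n1, n2}, keep only states in Sat with some successor in Z. Z1 = {n1, n2}; Z2 = {n1}; fixed.
Sat(EG recv) = {n1}
|Sat(EG recv)| = |{n1}| = 1.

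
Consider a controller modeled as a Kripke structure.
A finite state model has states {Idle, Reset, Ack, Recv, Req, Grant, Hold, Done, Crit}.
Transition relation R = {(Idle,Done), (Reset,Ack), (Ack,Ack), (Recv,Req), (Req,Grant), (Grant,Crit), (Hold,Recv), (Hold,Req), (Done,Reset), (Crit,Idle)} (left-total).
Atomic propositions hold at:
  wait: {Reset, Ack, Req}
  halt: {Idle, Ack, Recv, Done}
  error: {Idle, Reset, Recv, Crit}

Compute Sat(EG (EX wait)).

Sat(EX wait) = {s : some successor in {Reset, Ack, Req}} = {Reset, Ack, Recv, Hold, Done}
EG (EX wait): greatest fixpoint, start Z0 = {Reset, Ack, Recv, Hold, Done}, keep only states in Sat with some successor in Z. Z1 = {Reset, Ack, Hold, Done}; Z2 = {Reset, Ack, Done}; fixed.
Sat(EG (EX wait)) = {Reset, Ack, Done}

{Reset, Ack, Done}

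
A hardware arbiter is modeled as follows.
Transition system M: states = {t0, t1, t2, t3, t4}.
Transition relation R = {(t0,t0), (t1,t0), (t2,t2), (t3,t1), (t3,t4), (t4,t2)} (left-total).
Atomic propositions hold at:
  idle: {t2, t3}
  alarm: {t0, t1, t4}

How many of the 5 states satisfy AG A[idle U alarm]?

A[idle U alarm]: least fixpoint, start Z0 = Sat(alarm) = {t0, t1, t4}, add states in Sat(idle) with every successor in Z. Z1 = {t0, t1, t3, t4}; fixed.
Sat(A[idle U alarm]) = {t0, t1, t3, t4}
AG A[idle U alarm]: greatest fixpoint, start Z0 = {t0, t1, t3, t4}, keep only states in Sat with every successor in Z. Z1 = {t0, t1, t3}; Z2 = {t0, t1}; fixed.
Sat(AG A[idle U alarm]) = {t0, t1}
|Sat(AG A[idle U alarm])| = |{t0, t1}| = 2.

2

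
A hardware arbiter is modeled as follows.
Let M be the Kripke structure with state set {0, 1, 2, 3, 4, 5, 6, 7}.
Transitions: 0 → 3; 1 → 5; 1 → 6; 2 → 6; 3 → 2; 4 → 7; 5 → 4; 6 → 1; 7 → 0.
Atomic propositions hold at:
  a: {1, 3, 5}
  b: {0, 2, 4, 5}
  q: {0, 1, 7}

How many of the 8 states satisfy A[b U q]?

5

A[b U q]: least fixpoint, start Z0 = Sat(q) = {0, 1, 7}, add states in Sat(b) with every successor in Z. Z1 = {0, 1, 4, 7}; Z2 = {0, 1, 4, 5, 7}; fixed.
Sat(A[b U q]) = {0, 1, 4, 5, 7}
|Sat(A[b U q])| = |{0, 1, 4, 5, 7}| = 5.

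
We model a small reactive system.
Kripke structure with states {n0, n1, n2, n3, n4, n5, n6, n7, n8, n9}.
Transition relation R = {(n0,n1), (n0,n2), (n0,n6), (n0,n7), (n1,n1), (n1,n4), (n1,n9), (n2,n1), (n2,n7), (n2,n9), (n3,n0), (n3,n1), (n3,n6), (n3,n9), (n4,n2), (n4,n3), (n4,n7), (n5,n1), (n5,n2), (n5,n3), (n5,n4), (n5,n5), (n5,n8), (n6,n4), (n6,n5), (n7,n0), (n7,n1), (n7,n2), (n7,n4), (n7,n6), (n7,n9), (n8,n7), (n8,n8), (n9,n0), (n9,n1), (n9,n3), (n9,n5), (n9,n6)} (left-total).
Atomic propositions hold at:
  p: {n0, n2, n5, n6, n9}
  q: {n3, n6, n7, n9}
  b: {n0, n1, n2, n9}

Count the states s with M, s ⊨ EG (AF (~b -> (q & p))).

5

Sat(~b) = {n3, n4, n5, n6, n7, n8}
Sat(q & p) = {n6, n9}
Sat(~b -> (q & p)) = {n0, n1, n2, n6, n9}
AF (~b -> (q & p)): least fixpoint, start Z0 = {n0, n1, n2, n6, n9}, add states with every successor in Z. Z1 = {n0, n1, n2, n3, n6, n9}; fixed.
Sat(AF (~b -> (q & p))) = {n0, n1, n2, n3, n6, n9}
EG (AF (~b -> (q & p))): greatest fixpoint, start Z0 = {n0, n1, n2, n3, n6, n9}, keep only states in Sat with some successor in Z. Z1 = {n0, n1, n2, n3, n9}; fixed.
Sat(EG (AF (~b -> (q & p)))) = {n0, n1, n2, n3, n9}
|Sat(EG (AF (~b -> (q & p))))| = |{n0, n1, n2, n3, n9}| = 5.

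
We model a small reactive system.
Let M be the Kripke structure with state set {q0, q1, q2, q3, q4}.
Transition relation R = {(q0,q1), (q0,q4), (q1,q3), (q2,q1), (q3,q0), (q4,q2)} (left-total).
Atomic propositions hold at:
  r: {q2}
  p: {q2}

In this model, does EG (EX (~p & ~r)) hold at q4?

Sat(~p) = {q0, q1, q3, q4}
Sat(~r) = {q0, q1, q3, q4}
Sat(~p & ~r) = {q0, q1, q3, q4}
Sat(EX (~p & ~r)) = {s : some successor in {q0, q1, q3, q4}} = {q0, q1, q2, q3}
EG (EX (~p & ~r)): greatest fixpoint, start Z0 = {q0, q1, q2, q3}, keep only states in Sat with some successor in Z. Already a fixed point.
Sat(EG (EX (~p & ~r))) = {q0, q1, q2, q3}
q4 ∉ Sat(EG (EX (~p & ~r))) = {q0, q1, q2, q3}, so the formula does not hold at q4.

No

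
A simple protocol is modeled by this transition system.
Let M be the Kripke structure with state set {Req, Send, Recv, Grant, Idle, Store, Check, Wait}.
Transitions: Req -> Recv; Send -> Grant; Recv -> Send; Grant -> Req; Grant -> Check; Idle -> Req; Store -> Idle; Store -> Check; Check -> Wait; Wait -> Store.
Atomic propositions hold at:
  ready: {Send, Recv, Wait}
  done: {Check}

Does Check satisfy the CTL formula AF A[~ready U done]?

Yes

Sat(~ready) = {Req, Grant, Idle, Store, Check}
A[~ready U done]: least fixpoint, start Z0 = Sat(done) = {Check}, add states in Sat(~ready) with every successor in Z. Already a fixed point.
Sat(A[~ready U done]) = {Check}
AF A[~ready U done]: least fixpoint, start Z0 = {Check}, add states with every successor in Z. Already a fixed point.
Sat(AF A[~ready U done]) = {Check}
Check ∈ Sat(AF A[~ready U done]) = {Check}, so the formula holds at Check.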